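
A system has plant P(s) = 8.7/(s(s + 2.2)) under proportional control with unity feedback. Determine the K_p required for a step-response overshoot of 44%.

From %OS = 100·exp(−πζ/√(1−ζ²)) = 44%, ζ = −ln(0.44)/√(π²+ln²(0.44)) = 0.2528.
Characteristic equation s² + 2.2s + 8.7K_p = 0 gives ζ = 2.2/(2√(8.7K_p)).
Setting ζ = 0.2528: √(8.7K_p) = 2.2/(2·0.2528) = 4.351, so K_p = 18.93/8.7 = 2.18.

K_p = 2.18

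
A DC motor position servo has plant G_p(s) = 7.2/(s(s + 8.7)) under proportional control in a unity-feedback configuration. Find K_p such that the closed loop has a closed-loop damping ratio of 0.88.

Closed-loop characteristic equation: s² + 8.7s + K_p·7.2 = 0.
So ω_n = √(7.2K_p) and 2ζω_n = 8.7, giving ζ = 8.7/(2√(7.2K_p)).
Setting ζ = 0.88: √(7.2K_p) = 8.7/(2·0.88) = 4.943, so K_p = 24.44/7.2 = 3.39.

K_p = 3.39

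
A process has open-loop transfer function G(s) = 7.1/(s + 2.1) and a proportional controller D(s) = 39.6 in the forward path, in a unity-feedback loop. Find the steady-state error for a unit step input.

0.00741

The loop is type 0. Static position error constant K_pos = D(0)·G(0) = 39.6·3.381 = 133.9.
Steady-state error to a unit step: e_ss = 1/(1+K_pos) = 1/134.9 = 0.00741.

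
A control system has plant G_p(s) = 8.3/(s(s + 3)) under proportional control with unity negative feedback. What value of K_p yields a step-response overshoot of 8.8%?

From %OS = 100·exp(−πζ/√(1−ζ²)) = 8.8%, ζ = −ln(0.088)/√(π²+ln²(0.088)) = 0.6119.
Characteristic equation s² + 3s + 8.3K_p = 0 gives ζ = 3/(2√(8.3K_p)).
Setting ζ = 0.6119: √(8.3K_p) = 3/(2·0.6119) = 2.451, so K_p = 6.009/8.3 = 0.724.

K_p = 0.724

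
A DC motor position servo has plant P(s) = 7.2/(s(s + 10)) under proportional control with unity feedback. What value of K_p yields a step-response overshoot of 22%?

From %OS = 100·exp(−πζ/√(1−ζ²)) = 22%, ζ = −ln(0.22)/√(π²+ln²(0.22)) = 0.4342.
Characteristic equation s² + 10s + 7.2K_p = 0 gives ζ = 10/(2√(7.2K_p)).
Setting ζ = 0.4342: √(7.2K_p) = 10/(2·0.4342) = 11.52, so K_p = 132.6/7.2 = 18.4.

K_p = 18.4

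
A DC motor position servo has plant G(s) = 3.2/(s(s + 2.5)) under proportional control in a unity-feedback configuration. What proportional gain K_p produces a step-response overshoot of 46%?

From %OS = 100·exp(−πζ/√(1−ζ²)) = 46%, ζ = −ln(0.46)/√(π²+ln²(0.46)) = 0.24.
Characteristic equation s² + 2.5s + 3.2K_p = 0 gives ζ = 2.5/(2√(3.2K_p)).
Setting ζ = 0.24: √(3.2K_p) = 2.5/(2·0.24) = 5.209, so K_p = 27.14/3.2 = 8.48.

K_p = 8.48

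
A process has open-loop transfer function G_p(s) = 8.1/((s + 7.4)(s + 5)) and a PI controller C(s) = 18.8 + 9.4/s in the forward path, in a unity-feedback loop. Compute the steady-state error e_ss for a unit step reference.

The open loop C(s)G_p(s) has a pole at the origin (type 1), so the static position error constant is infinite and e_ss = 1/(1+∞) = 0.

0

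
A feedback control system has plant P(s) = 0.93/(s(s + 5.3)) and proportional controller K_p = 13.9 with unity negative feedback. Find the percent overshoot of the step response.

The closed-loop denominator s² + 5.3s + 12.93 gives ω_n = √12.93 = 3.595 and ζ = 5.3/(2ω_n) = 0.7371.
%OS = 100·exp(−πζ/√(1−ζ²)) = 100·exp(−π·0.7371/√0.4568) = 3.25%.

3.25%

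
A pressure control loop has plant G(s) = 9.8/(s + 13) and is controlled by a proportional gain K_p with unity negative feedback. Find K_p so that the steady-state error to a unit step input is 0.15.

The loop is type 0, so e_ss(step) = 1/(1 + K_pos) with K_pos = K_p·G(0).
G(0) = 0.7538. Require 1/(1 + K_p·0.7538) = 0.15, so 1 + 0.7538·K_p = 6.667.
K_p = (6.667 − 1)/0.7538 = 7.52.

K_p = 7.52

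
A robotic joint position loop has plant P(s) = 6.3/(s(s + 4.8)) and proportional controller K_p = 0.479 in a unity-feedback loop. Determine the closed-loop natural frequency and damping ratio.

1 + K_p·P(s) = 0 gives s² + 4.8s + 3.018 = 0.
So ω_n² = 3.018 ⇒ ω_n = 1.737 rad/s, and ζ = 4.8/(2ω_n) = 1.38.

ω_n = 1.74 rad/s, ζ = 1.38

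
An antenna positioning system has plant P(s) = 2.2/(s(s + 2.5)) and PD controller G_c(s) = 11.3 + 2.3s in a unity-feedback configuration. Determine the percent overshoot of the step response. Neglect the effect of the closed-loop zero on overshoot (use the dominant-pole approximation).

2.59%

Forward path: (11.3 + 2.3s)·2.2/(s(s+2.5)). The closed-loop characteristic equation is s² + (2.5 + 2.2·2.3)s + 2.2·11.3 = 0.
That is s² + 7.56s + 24.86 = 0, so ω_n = 4.986 rad/s and ζ = 7.56/(2·4.986) = 0.7581.
%OS = 100·exp(−πζ/√(1−ζ²)) = 2.59%.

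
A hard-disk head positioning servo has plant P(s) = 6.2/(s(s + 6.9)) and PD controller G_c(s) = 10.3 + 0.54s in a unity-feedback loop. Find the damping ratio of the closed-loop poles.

ζ = 0.641

Forward path: (10.3 + 0.54s)·6.2/(s(s+6.9)). The closed-loop characteristic equation is s² + (6.9 + 6.2·0.54)s + 6.2·10.3 = 0.
That is s² + 10.25s + 63.86 = 0, so ω_n = 7.991 rad/s and ζ = 10.25/(2·7.991) = 0.6412.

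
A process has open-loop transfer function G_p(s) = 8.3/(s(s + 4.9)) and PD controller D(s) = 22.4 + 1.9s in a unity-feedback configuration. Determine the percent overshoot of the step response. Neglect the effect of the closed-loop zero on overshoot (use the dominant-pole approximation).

2.6%

Forward path: (22.4 + 1.9s)·8.3/(s(s+4.9)). The closed-loop characteristic equation is s² + (4.9 + 8.3·1.9)s + 8.3·22.4 = 0.
That is s² + 20.67s + 185.9 = 0, so ω_n = 13.64 rad/s and ζ = 20.67/(2·13.64) = 0.758.
%OS = 100·exp(−πζ/√(1−ζ²)) = 2.6%.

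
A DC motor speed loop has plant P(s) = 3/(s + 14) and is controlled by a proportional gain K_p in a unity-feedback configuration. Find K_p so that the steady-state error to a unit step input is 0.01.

The loop is type 0, so e_ss(step) = 1/(1 + K_pos) with K_pos = K_p·P(0).
P(0) = 0.2143. Require 1/(1 + K_p·0.2143) = 0.01, so 1 + 0.2143·K_p = 100.
K_p = (100 − 1)/0.2143 = 462.

K_p = 462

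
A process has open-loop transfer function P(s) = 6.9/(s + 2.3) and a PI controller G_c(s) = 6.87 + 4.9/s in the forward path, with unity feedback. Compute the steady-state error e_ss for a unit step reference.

The open loop G_c(s)P(s) has a pole at the origin (type 1), so the static position error constant is infinite and e_ss = 1/(1+∞) = 0.

0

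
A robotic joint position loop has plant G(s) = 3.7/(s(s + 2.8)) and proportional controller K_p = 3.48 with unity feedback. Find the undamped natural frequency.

ω_n = 3.59 rad/s

1 + K_p·G(s) = 0 gives s² + 2.8s + 12.88 = 0.
So ω_n² = 12.88 ⇒ ω_n = 3.588 rad/s, and ζ = 2.8/(2ω_n) = 0.39.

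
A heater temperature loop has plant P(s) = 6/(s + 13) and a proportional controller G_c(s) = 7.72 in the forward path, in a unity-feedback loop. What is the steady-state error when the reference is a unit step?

The loop is type 0. Static position error constant K_pos = G_c(0)·P(0) = 7.72·0.4615 = 3.563.
Steady-state error to a unit step: e_ss = 1/(1+K_pos) = 1/4.563 = 0.219.

0.219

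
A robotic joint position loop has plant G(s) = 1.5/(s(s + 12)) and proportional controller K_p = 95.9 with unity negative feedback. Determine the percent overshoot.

From 1 + K_pG(s) = 0: s² + 12s + 143.9 = 0 ⇒ ω_n = 11.99, ζ = 0.5003.
%OS = 100·exp(−πζ/√(1−ζ²)) = 100·exp(−π·0.5003/√0.7497) = 16.3%.

16.3%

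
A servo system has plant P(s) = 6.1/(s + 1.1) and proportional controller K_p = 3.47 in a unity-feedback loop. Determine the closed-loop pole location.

Closed-loop transfer function: T(s) = K_p·P(s)/(1 + K_p·P(s)) = 21.17/(s + 1.1 + 21.17) = 21.17/(s + 22.27).
The closed-loop pole is at s = −22.27.

s = -22.27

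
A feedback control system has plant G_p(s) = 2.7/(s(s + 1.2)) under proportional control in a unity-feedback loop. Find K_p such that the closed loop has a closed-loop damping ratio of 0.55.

Closed-loop characteristic equation: s² + 1.2s + K_p·2.7 = 0.
So ω_n = √(2.7K_p) and 2ζω_n = 1.2, giving ζ = 1.2/(2√(2.7K_p)).
Setting ζ = 0.55: √(2.7K_p) = 1.2/(2·0.55) = 1.091, so K_p = 1.19/2.7 = 0.441.

K_p = 0.441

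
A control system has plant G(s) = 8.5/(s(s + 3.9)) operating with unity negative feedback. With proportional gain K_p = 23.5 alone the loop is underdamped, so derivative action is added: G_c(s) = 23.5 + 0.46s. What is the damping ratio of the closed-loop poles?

ζ = 0.276

Forward path: (23.5 + 0.46s)·8.5/(s(s+3.9)). The closed-loop characteristic equation is s² + (3.9 + 8.5·0.46)s + 8.5·23.5 = 0.
That is s² + 7.81s + 199.8 = 0, so ω_n = 14.13 rad/s and ζ = 7.81/(2·14.13) = 0.2763.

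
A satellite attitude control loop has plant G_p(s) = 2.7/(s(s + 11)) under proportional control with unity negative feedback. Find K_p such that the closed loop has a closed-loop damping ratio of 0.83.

K_p = 16.3

Closed-loop characteristic equation: s² + 11s + K_p·2.7 = 0.
So ω_n = √(2.7K_p) and 2ζω_n = 11, giving ζ = 11/(2√(2.7K_p)).
Setting ζ = 0.83: √(2.7K_p) = 11/(2·0.83) = 6.627, so K_p = 43.91/2.7 = 16.3.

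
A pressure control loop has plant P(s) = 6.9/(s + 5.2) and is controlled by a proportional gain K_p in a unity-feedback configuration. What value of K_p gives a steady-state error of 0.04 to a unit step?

K_p = 18.1

For a type-0 loop with proportional control, e_ss = 1/(1 + K_p·P(0)).
P(0) = 1.327. Require 1/(1 + K_p·1.327) = 0.04, so 1 + 1.327·K_p = 25.
K_p = (25 − 1)/1.327 = 18.1.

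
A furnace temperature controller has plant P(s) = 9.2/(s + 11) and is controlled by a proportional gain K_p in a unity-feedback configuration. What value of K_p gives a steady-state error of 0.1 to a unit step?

K_p = 10.8

The loop is type 0, so e_ss(step) = 1/(1 + K_pos) with K_pos = K_p·P(0).
P(0) = 0.8364. Require 1/(1 + K_p·0.8364) = 0.1, so 1 + 0.8364·K_p = 10.
K_p = (10 − 1)/0.8364 = 10.8.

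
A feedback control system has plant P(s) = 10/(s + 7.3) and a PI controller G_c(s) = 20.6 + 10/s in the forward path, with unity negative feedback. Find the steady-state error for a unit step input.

0

The open loop G_c(s)P(s) has a pole at the origin (type 1), so the static position error constant is infinite and e_ss = 1/(1+∞) = 0.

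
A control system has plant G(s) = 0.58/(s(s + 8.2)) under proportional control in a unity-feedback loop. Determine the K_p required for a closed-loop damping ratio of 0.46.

K_p = 137

Closed-loop characteristic equation: s² + 8.2s + K_p·0.58 = 0.
So ω_n = √(0.58K_p) and 2ζω_n = 8.2, giving ζ = 8.2/(2√(0.58K_p)).
Setting ζ = 0.46: √(0.58K_p) = 8.2/(2·0.46) = 8.913, so K_p = 79.44/0.58 = 137.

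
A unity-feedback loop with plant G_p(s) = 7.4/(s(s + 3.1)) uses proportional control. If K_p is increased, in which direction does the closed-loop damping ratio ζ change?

decrease

ζ = 3.1/(2√(7.4K_p)); increasing K_p raises the denominator, so ζ falls.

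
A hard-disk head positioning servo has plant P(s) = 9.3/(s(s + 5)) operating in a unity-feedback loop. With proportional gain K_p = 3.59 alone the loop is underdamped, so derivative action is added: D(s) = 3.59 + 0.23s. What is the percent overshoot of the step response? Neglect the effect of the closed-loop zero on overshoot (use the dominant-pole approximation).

8.48%

Forward path: (3.59 + 0.23s)·9.3/(s(s+5)). The closed-loop characteristic equation is s² + (5 + 9.3·0.23)s + 9.3·3.59 = 0.
That is s² + 7.139s + 33.39 = 0, so ω_n = 5.778 rad/s and ζ = 7.139/(2·5.778) = 0.6178.
%OS = 100·exp(−πζ/√(1−ζ²)) = 8.48%.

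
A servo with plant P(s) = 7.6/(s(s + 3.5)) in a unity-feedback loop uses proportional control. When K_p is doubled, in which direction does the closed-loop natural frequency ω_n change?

increase

ω_n = √(7.6·K_p), which grows with K_p.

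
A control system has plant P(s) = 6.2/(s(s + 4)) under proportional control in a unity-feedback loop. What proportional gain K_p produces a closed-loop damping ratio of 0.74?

K_p = 1.18

Closed-loop characteristic equation: s² + 4s + K_p·6.2 = 0.
So ω_n = √(6.2K_p) and 2ζω_n = 4, giving ζ = 4/(2√(6.2K_p)).
Setting ζ = 0.74: √(6.2K_p) = 4/(2·0.74) = 2.703, so K_p = 7.305/6.2 = 1.18.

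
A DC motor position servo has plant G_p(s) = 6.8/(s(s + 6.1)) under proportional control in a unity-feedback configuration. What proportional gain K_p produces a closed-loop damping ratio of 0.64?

Closed-loop characteristic equation: s² + 6.1s + K_p·6.8 = 0.
So ω_n = √(6.8K_p) and 2ζω_n = 6.1, giving ζ = 6.1/(2√(6.8K_p)).
Setting ζ = 0.64: √(6.8K_p) = 6.1/(2·0.64) = 4.766, so K_p = 22.71/6.8 = 3.34.

K_p = 3.34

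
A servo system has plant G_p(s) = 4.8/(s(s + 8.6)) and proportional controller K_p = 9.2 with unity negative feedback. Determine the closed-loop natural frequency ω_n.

ω_n = 6.65 rad/s

With unity feedback the closed-loop characteristic equation is s² + 8.6s + 9.2·4.8 = s² + 8.6s + 44.16 = 0.
So ω_n² = 44.16 ⇒ ω_n = 6.645 rad/s, and ζ = 8.6/(2ω_n) = 0.647.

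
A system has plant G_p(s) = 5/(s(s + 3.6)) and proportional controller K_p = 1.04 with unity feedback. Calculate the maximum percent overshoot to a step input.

Closed-loop characteristic equation: s² + 3.6s + 5.2 = 0, so ω_n = 2.28 rad/s and ζ = 3.6/(2·2.28) = 0.7894.
%OS = 100·exp(−πζ/√(1−ζ²)) = 100·exp(−π·0.7894/√0.3769) = 1.76%.

1.76%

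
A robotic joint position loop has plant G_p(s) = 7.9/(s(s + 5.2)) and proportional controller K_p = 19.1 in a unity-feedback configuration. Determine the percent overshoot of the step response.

50.6%

The closed-loop denominator s² + 5.2s + 150.9 gives ω_n = √150.9 = 12.28 and ζ = 5.2/(2ω_n) = 0.2117.
%OS = 100·exp(−πζ/√(1−ζ²)) = 100·exp(−π·0.2117/√0.9552) = 50.6%.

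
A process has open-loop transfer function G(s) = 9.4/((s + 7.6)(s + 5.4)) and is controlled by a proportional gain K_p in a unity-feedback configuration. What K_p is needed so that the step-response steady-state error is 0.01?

K_p = 432

For a type-0 loop with proportional control, e_ss = 1/(1 + K_p·G(0)).
G(0) = 0.229. Require 1/(1 + K_p·0.229) = 0.01, so 1 + 0.229·K_p = 100.
K_p = (100 − 1)/0.229 = 432.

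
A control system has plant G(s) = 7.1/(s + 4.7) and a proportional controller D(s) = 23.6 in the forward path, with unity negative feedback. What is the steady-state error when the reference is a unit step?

The loop is type 0. Static position error constant K_pos = D(0)·G(0) = 23.6·1.511 = 35.65.
Steady-state error to a unit step: e_ss = 1/(1+K_pos) = 1/36.65 = 0.0273.

0.0273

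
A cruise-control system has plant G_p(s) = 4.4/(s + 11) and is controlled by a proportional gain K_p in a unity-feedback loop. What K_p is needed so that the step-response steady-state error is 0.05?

For a type-0 loop with proportional control, e_ss = 1/(1 + K_p·G_p(0)).
G_p(0) = 0.4. Require 1/(1 + K_p·0.4) = 0.05, so 1 + 0.4·K_p = 20.
K_p = (20 − 1)/0.4 = 47.5.

K_p = 47.5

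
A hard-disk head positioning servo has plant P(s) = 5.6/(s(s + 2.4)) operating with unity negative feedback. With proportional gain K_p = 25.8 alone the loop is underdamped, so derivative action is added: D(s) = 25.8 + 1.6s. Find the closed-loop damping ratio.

ζ = 0.473

Forward path: (25.8 + 1.6s)·5.6/(s(s+2.4)). The closed-loop characteristic equation is s² + (2.4 + 5.6·1.6)s + 5.6·25.8 = 0.
That is s² + 11.36s + 144.5 = 0, so ω_n = 12.02 rad/s and ζ = 11.36/(2·12.02) = 0.4725.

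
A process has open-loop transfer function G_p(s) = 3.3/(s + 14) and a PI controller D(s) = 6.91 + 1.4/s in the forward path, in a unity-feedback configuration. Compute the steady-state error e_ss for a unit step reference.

The open loop D(s)G_p(s) has a pole at the origin (type 1), so the static position error constant is infinite and e_ss = 1/(1+∞) = 0.

0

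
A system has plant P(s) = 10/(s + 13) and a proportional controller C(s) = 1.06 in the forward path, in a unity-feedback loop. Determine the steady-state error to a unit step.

The loop is type 0. Static position error constant K_pos = C(0)·P(0) = 1.06·0.7692 = 0.8154.
Steady-state error to a unit step: e_ss = 1/(1+K_pos) = 1/1.815 = 0.551.

0.551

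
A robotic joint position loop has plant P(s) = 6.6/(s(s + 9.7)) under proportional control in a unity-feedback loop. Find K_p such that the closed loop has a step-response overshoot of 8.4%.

From %OS = 100·exp(−πζ/√(1−ζ²)) = 8.4%, ζ = −ln(0.084)/√(π²+ln²(0.084)) = 0.6191.
Characteristic equation s² + 9.7s + 6.6K_p = 0 gives ζ = 9.7/(2√(6.6K_p)).
Setting ζ = 0.6191: √(6.6K_p) = 9.7/(2·0.6191) = 7.833, so K_p = 61.36/6.6 = 9.3.

K_p = 9.3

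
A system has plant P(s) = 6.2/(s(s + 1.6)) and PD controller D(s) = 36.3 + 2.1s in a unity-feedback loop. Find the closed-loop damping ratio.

ζ = 0.487

Forward path: (36.3 + 2.1s)·6.2/(s(s+1.6)). The closed-loop characteristic equation is s² + (1.6 + 6.2·2.1)s + 6.2·36.3 = 0.
That is s² + 14.62s + 225.1 = 0, so ω_n = 15 rad/s and ζ = 14.62/(2·15) = 0.4873.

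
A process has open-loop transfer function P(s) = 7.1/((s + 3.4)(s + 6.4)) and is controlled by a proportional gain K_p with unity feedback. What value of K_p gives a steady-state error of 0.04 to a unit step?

K_p = 73.6

The loop is type 0, so e_ss(step) = 1/(1 + K_pos) with K_pos = K_p·P(0).
P(0) = 0.3263. Require 1/(1 + K_p·0.3263) = 0.04, so 1 + 0.3263·K_p = 25.
K_p = (25 − 1)/0.3263 = 73.6.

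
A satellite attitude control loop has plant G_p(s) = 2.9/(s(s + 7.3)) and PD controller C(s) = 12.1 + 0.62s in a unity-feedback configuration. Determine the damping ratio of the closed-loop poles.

Forward path: (12.1 + 0.62s)·2.9/(s(s+7.3)). The closed-loop characteristic equation is s² + (7.3 + 2.9·0.62)s + 2.9·12.1 = 0.
That is s² + 9.098s + 35.09 = 0, so ω_n = 5.924 rad/s and ζ = 9.098/(2·5.924) = 0.7679.

ζ = 0.768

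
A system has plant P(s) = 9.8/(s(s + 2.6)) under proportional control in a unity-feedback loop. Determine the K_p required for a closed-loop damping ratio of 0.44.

K_p = 0.891

Closed-loop characteristic equation: s² + 2.6s + K_p·9.8 = 0.
So ω_n = √(9.8K_p) and 2ζω_n = 2.6, giving ζ = 2.6/(2√(9.8K_p)).
Setting ζ = 0.44: √(9.8K_p) = 2.6/(2·0.44) = 2.955, so K_p = 8.729/9.8 = 0.891.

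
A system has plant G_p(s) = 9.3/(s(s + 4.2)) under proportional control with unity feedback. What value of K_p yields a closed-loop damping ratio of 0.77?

K_p = 0.8

Closed-loop characteristic equation: s² + 4.2s + K_p·9.3 = 0.
So ω_n = √(9.3K_p) and 2ζω_n = 4.2, giving ζ = 4.2/(2√(9.3K_p)).
Setting ζ = 0.77: √(9.3K_p) = 4.2/(2·0.77) = 2.727, so K_p = 7.438/9.3 = 0.8.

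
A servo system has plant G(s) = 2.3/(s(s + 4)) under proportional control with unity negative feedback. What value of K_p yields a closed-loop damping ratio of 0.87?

Closed-loop characteristic equation: s² + 4s + K_p·2.3 = 0.
So ω_n = √(2.3K_p) and 2ζω_n = 4, giving ζ = 4/(2√(2.3K_p)).
Setting ζ = 0.87: √(2.3K_p) = 4/(2·0.87) = 2.299, so K_p = 5.285/2.3 = 2.3.

K_p = 2.3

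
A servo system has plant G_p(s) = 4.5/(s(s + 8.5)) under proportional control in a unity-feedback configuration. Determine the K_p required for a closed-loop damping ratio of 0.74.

Closed-loop characteristic equation: s² + 8.5s + K_p·4.5 = 0.
So ω_n = √(4.5K_p) and 2ζω_n = 8.5, giving ζ = 8.5/(2√(4.5K_p)).
Setting ζ = 0.74: √(4.5K_p) = 8.5/(2·0.74) = 5.743, so K_p = 32.98/4.5 = 7.33.

K_p = 7.33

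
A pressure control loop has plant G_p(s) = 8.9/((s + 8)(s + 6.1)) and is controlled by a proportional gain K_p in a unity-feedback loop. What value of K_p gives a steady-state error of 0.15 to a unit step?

The loop is type 0, so e_ss(step) = 1/(1 + K_pos) with K_pos = K_p·G_p(0).
G_p(0) = 0.1824. Require 1/(1 + K_p·0.1824) = 0.15, so 1 + 0.1824·K_p = 6.667.
K_p = (6.667 − 1)/0.1824 = 31.1.

K_p = 31.1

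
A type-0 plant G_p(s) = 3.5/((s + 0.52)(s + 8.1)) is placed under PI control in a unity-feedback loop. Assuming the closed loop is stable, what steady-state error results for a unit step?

The PI controller's integrator makes the forward path type 1, so e_ss to a step is zero.

0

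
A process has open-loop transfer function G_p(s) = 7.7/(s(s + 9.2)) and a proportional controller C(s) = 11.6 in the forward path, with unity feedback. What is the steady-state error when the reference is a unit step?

The open loop C(s)G_p(s) has a pole at the origin (type 1), so the static position error constant is infinite and e_ss = 1/(1+∞) = 0.

0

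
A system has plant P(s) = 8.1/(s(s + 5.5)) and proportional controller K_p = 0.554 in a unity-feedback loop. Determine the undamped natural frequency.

ω_n = 2.12 rad/s

1 + K_p·P(s) = 0 gives s² + 5.5s + 4.487 = 0.
Matching s² + 2ζω_n s + ω_n²: ω_n = √4.487 = 2.118 rad/s and 2ζω_n = 5.5, so ζ = 5.5/(2·2.118) = 1.3.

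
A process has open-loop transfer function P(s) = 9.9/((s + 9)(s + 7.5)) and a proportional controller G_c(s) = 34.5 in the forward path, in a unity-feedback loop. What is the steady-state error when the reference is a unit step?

The loop is type 0. Static position error constant K_pos = G_c(0)·P(0) = 34.5·0.1467 = 5.06.
Steady-state error to a unit step: e_ss = 1/(1+K_pos) = 1/6.06 = 0.165.

0.165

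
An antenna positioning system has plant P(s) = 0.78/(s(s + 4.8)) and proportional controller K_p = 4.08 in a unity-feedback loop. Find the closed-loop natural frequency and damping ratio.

ω_n = 1.78 rad/s, ζ = 1.35

1 + K_p·P(s) = 0 gives s² + 4.8s + 3.182 = 0.
Matching s² + 2ζω_n s + ω_n²: ω_n = √3.182 = 1.784 rad/s and 2ζω_n = 4.8, so ζ = 4.8/(2·1.784) = 1.35.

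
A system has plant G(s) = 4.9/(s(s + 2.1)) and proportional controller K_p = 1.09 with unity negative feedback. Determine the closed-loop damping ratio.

ζ = 0.454

With unity feedback the closed-loop characteristic equation is s² + 2.1s + 1.09·4.9 = s² + 2.1s + 5.341 = 0.
Matching s² + 2ζω_n s + ω_n²: ω_n = √5.341 = 2.311 rad/s and 2ζω_n = 2.1, so ζ = 2.1/(2·2.311) = 0.454.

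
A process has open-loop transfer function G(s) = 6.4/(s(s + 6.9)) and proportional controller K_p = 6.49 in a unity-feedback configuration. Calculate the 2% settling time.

T_s ≈ 1.16 s

From 1 + K_pG(s) = 0: s² + 6.9s + 41.54 = 0 ⇒ ω_n = 6.445, ζ = 0.5353.
2% settling time T_s ≈ 4/(ζω_n) = 4/3.45 = 1.16 s.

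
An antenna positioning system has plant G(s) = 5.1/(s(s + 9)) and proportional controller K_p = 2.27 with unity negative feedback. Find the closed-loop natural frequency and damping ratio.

ω_n = 3.4 rad/s, ζ = 1.32

The closed-loop denominator is s(s+9) + 2.27·5.1 = s² + 9s + 11.58.
Matching s² + 2ζω_n s + ω_n²: ω_n = √11.58 = 3.402 rad/s and 2ζω_n = 9, so ζ = 9/(2·3.402) = 1.32.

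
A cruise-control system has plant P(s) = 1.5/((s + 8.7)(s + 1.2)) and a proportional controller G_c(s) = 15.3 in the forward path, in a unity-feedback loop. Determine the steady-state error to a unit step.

0.313

The loop is type 0. Static position error constant K_pos = G_c(0)·P(0) = 15.3·0.1437 = 2.198.
Steady-state error to a unit step: e_ss = 1/(1+K_pos) = 1/3.198 = 0.313.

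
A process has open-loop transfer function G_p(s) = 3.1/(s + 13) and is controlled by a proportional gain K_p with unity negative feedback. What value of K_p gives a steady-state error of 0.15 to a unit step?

K_p = 23.8

The loop is type 0, so e_ss(step) = 1/(1 + K_pos) with K_pos = K_p·G_p(0).
G_p(0) = 0.2385. Require 1/(1 + K_p·0.2385) = 0.15, so 1 + 0.2385·K_p = 6.667.
K_p = (6.667 − 1)/0.2385 = 23.8.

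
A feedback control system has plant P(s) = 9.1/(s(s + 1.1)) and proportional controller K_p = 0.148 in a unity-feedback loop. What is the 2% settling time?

T_s ≈ 7.27 s

Closed-loop characteristic equation: s² + 1.1s + 1.347 = 0, so ω_n = 1.161 rad/s and ζ = 1.1/(2·1.161) = 0.4739.
2% settling time T_s ≈ 4/(ζω_n) = 4/0.55 = 7.27 s.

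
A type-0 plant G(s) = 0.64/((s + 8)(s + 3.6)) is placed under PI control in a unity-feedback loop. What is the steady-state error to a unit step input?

0

The PI controller's integrator makes the forward path type 1, so e_ss to a step is zero.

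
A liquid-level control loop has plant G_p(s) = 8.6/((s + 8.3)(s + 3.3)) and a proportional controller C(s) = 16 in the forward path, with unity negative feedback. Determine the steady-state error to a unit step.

The loop is type 0. Static position error constant K_pos = C(0)·G_p(0) = 16·0.314 = 5.024.
Steady-state error to a unit step: e_ss = 1/(1+K_pos) = 1/6.024 = 0.166.

0.166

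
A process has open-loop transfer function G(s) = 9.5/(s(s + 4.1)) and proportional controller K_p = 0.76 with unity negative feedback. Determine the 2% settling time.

The closed-loop denominator s² + 4.1s + 7.22 gives ω_n = √7.22 = 2.687 and ζ = 4.1/(2ω_n) = 0.7629.
2% settling time T_s ≈ 4/(ζω_n) = 4/2.05 = 1.95 s.

T_s ≈ 1.95 s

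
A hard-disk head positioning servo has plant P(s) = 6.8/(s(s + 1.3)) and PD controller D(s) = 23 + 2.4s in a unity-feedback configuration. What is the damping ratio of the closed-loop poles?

Forward path: (23 + 2.4s)·6.8/(s(s+1.3)). The closed-loop characteristic equation is s² + (1.3 + 6.8·2.4)s + 6.8·23 = 0.
That is s² + 17.62s + 156.4 = 0, so ω_n = 12.51 rad/s and ζ = 17.62/(2·12.51) = 0.7045.

ζ = 0.704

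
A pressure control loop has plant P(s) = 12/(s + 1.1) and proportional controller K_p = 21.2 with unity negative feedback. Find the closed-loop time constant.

Closed-loop transfer function: T(s) = K_p·P(s)/(1 + K_p·P(s)) = 254.4/(s + 1.1 + 254.4) = 254.4/(s + 255.5).
Time constant τ = 1/255.5 = 0.00391 s.

τ = 0.00391 s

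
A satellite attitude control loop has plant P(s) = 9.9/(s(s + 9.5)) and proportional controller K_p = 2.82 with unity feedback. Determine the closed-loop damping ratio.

ζ = 0.899

The closed-loop denominator is s(s+9.5) + 2.82·9.9 = s² + 9.5s + 27.92.
Matching s² + 2ζω_n s + ω_n²: ω_n = √27.92 = 5.284 rad/s and 2ζω_n = 9.5, so ζ = 9.5/(2·5.284) = 0.899.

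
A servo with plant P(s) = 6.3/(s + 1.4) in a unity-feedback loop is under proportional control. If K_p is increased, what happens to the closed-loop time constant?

decrease

Closed-loop pole is at s = −(1.4+K_p·6.3); larger K_p moves it further left, so τ = 1/(1.4+K_p·6.3) decreases.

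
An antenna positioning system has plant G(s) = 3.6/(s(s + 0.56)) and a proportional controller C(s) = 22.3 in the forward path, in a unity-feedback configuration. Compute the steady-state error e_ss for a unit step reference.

The open loop C(s)G(s) has a pole at the origin (type 1), so the static position error constant is infinite and e_ss = 1/(1+∞) = 0.

0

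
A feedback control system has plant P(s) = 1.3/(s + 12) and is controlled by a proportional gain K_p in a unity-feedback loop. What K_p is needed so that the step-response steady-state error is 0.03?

K_p = 298

Steady-state error for a unit step on this type-0 loop is 1/(1 + K_p·P(0)).
P(0) = 0.1083. Require 1/(1 + K_p·0.1083) = 0.03, so 1 + 0.1083·K_p = 33.33.
K_p = (33.33 − 1)/0.1083 = 298.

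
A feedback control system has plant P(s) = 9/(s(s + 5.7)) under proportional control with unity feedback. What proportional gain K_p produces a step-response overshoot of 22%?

K_p = 4.79

From %OS = 100·exp(−πζ/√(1−ζ²)) = 22%, ζ = −ln(0.22)/√(π²+ln²(0.22)) = 0.4342.
Characteristic equation s² + 5.7s + 9K_p = 0 gives ζ = 5.7/(2√(9K_p)).
Setting ζ = 0.4342: √(9K_p) = 5.7/(2·0.4342) = 6.564, so K_p = 43.09/9 = 4.79.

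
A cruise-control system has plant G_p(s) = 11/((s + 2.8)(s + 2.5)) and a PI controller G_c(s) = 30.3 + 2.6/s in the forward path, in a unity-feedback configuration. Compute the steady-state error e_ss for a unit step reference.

The open loop G_c(s)G_p(s) has a pole at the origin (type 1), so the static position error constant is infinite and e_ss = 1/(1+∞) = 0.

0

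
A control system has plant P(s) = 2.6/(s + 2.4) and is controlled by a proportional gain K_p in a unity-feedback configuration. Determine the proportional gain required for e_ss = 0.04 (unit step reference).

K_p = 22.2

For a type-0 loop with proportional control, e_ss = 1/(1 + K_p·P(0)).
P(0) = 1.083. Require 1/(1 + K_p·1.083) = 0.04, so 1 + 1.083·K_p = 25.
K_p = (25 − 1)/1.083 = 22.2.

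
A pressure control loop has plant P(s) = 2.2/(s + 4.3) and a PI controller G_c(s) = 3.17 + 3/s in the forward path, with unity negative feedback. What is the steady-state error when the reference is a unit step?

The open loop G_c(s)P(s) has a pole at the origin (type 1), so the static position error constant is infinite and e_ss = 1/(1+∞) = 0.

0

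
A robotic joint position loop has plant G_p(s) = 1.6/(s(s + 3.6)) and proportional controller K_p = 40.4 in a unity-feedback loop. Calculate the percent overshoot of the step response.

From 1 + K_pG_p(s) = 0: s² + 3.6s + 64.64 = 0 ⇒ ω_n = 8.04, ζ = 0.2239.
%OS = 100·exp(−πζ/√(1−ζ²)) = 100·exp(−π·0.2239/√0.9499) = 48.6%.

48.6%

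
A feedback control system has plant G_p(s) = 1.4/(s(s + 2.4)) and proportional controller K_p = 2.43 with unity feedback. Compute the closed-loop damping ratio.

1 + K_p·G_p(s) = 0 gives s² + 2.4s + 3.402 = 0.
So ω_n² = 3.402 ⇒ ω_n = 1.844 rad/s, and ζ = 2.4/(2ω_n) = 0.651.

ζ = 0.651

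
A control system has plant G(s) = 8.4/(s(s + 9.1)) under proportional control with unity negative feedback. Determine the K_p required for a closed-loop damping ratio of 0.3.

Closed-loop characteristic equation: s² + 9.1s + K_p·8.4 = 0.
So ω_n = √(8.4K_p) and 2ζω_n = 9.1, giving ζ = 9.1/(2√(8.4K_p)).
Setting ζ = 0.3: √(8.4K_p) = 9.1/(2·0.3) = 15.17, so K_p = 230/8.4 = 27.4.

K_p = 27.4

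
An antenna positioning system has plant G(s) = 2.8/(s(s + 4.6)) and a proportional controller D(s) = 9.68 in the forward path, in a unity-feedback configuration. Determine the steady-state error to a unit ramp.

0.17

The loop has one pole at the origin (type 1). Velocity error constant K_v = lim_{s→0} s·D(s)G(s) = 9.68·2.8/4.6 = 5.892.
Steady-state error to a unit ramp: e_ss = 1/K_v = 0.17.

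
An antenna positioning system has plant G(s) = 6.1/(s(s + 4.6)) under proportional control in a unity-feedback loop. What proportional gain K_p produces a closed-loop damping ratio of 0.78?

K_p = 1.43

Closed-loop characteristic equation: s² + 4.6s + K_p·6.1 = 0.
So ω_n = √(6.1K_p) and 2ζω_n = 4.6, giving ζ = 4.6/(2√(6.1K_p)).
Setting ζ = 0.78: √(6.1K_p) = 4.6/(2·0.78) = 2.949, so K_p = 8.695/6.1 = 1.43.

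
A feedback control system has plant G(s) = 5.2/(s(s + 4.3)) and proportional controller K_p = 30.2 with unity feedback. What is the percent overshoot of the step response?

Closed-loop characteristic equation: s² + 4.3s + 157 = 0, so ω_n = 12.53 rad/s and ζ = 4.3/(2·12.53) = 0.1716.
%OS = 100·exp(−πζ/√(1−ζ²)) = 100·exp(−π·0.1716/√0.9706) = 57.9%.

57.9%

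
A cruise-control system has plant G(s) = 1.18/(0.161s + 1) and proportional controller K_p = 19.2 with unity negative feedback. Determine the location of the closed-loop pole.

Closed loop: T(s) = K_p·G/(1+K_p·G) = 22.66/(0.161s + 1 + 22.66), with pole at s = −(1 + 22.66)/0.161 = −146.9.

s = -146.9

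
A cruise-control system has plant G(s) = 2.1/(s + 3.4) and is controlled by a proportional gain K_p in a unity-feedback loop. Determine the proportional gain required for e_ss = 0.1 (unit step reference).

K_p = 14.6

Steady-state error for a unit step on this type-0 loop is 1/(1 + K_p·G(0)).
G(0) = 0.6176. Require 1/(1 + K_p·0.6176) = 0.1, so 1 + 0.6176·K_p = 10.
K_p = (10 − 1)/0.6176 = 14.6.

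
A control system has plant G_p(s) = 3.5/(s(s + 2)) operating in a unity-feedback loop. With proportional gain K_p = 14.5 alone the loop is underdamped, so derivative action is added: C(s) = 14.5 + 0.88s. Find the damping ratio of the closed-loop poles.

ζ = 0.357

Forward path: (14.5 + 0.88s)·3.5/(s(s+2)). The closed-loop characteristic equation is s² + (2 + 3.5·0.88)s + 3.5·14.5 = 0.
That is s² + 5.08s + 50.75 = 0, so ω_n = 7.124 rad/s and ζ = 5.08/(2·7.124) = 0.3565.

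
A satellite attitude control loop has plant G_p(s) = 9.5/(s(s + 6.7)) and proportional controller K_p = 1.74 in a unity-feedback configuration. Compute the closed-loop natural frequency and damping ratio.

The closed-loop denominator is s(s+6.7) + 1.74·9.5 = s² + 6.7s + 16.53.
Matching s² + 2ζω_n s + ω_n²: ω_n = √16.53 = 4.066 rad/s and 2ζω_n = 6.7, so ζ = 6.7/(2·4.066) = 0.824.

ω_n = 4.07 rad/s, ζ = 0.824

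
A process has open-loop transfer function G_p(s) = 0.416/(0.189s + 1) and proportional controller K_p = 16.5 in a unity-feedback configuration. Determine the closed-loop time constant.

Closed loop: T(s) = K_p·G_p/(1+K_p·G_p) = 6.864/(0.189s + 1 + 6.864), with pole at s = −(1 + 6.864)/0.189 = −41.61.
Closed-loop time constant τ = 1/41.61 = 0.024 s.

τ = 0.024 s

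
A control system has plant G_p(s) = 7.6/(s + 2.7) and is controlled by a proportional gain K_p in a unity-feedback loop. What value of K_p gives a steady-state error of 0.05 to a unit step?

K_p = 6.75

Steady-state error for a unit step on this type-0 loop is 1/(1 + K_p·G_p(0)).
G_p(0) = 2.815. Require 1/(1 + K_p·2.815) = 0.05, so 1 + 2.815·K_p = 20.
K_p = (20 − 1)/2.815 = 6.75.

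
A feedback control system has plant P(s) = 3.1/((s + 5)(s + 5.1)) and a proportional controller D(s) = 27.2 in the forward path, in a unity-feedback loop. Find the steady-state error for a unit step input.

The loop is type 0. Static position error constant K_pos = D(0)·P(0) = 27.2·0.1216 = 3.307.
Steady-state error to a unit step: e_ss = 1/(1+K_pos) = 1/4.307 = 0.232.

0.232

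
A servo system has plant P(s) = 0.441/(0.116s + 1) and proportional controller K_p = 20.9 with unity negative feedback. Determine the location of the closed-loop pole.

Closed loop: T(s) = K_p·P/(1+K_p·P) = 9.217/(0.116s + 1 + 9.217), with pole at s = −(1 + 9.217)/0.116 = −88.08.

s = -88.08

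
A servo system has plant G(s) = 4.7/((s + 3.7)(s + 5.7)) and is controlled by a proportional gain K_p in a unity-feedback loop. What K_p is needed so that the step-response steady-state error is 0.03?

K_p = 145

For a type-0 loop with proportional control, e_ss = 1/(1 + K_p·G(0)).
G(0) = 0.2229. Require 1/(1 + K_p·0.2229) = 0.03, so 1 + 0.2229·K_p = 33.33.
K_p = (33.33 − 1)/0.2229 = 145.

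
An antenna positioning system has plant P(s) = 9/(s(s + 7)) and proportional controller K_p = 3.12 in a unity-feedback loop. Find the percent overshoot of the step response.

6.31%

Closed-loop characteristic equation: s² + 7s + 28.08 = 0, so ω_n = 5.299 rad/s and ζ = 7/(2·5.299) = 0.6605.
%OS = 100·exp(−πζ/√(1−ζ²)) = 100·exp(−π·0.6605/√0.5637) = 6.31%.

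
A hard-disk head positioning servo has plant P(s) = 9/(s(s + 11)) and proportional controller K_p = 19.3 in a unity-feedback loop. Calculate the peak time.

Closed-loop characteristic equation: s² + 11s + 173.7 = 0, so ω_n = 13.18 rad/s and ζ = 11/(2·13.18) = 0.4173.
Damped frequency ω_d = ω_n√(1−ζ²) = 11.98 rad/s, so peak time T_p = π/ω_d = 0.262 s.

T_p = 0.262 s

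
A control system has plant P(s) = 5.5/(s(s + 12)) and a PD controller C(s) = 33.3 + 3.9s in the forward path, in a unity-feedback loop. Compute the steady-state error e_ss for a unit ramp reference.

The loop has one pole at the origin (type 1). Velocity error constant K_v = lim_{s→0} s·C(s)P(s) = 33.3·5.5/12 = 15.26.
Steady-state error to a unit ramp: e_ss = 1/K_v = 0.0655.

0.0655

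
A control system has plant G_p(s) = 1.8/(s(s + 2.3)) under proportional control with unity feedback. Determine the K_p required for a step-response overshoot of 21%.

From %OS = 100·exp(−πζ/√(1−ζ²)) = 21%, ζ = −ln(0.21)/√(π²+ln²(0.21)) = 0.4449.
Characteristic equation s² + 2.3s + 1.8K_p = 0 gives ζ = 2.3/(2√(1.8K_p)).
Setting ζ = 0.4449: √(1.8K_p) = 2.3/(2·0.4449) = 2.585, so K_p = 6.682/1.8 = 3.71.

K_p = 3.71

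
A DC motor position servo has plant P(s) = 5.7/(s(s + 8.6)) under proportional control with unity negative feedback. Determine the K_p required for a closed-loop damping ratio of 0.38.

Closed-loop characteristic equation: s² + 8.6s + K_p·5.7 = 0.
So ω_n = √(5.7K_p) and 2ζω_n = 8.6, giving ζ = 8.6/(2√(5.7K_p)).
Setting ζ = 0.38: √(5.7K_p) = 8.6/(2·0.38) = 11.32, so K_p = 128/5.7 = 22.5.

K_p = 22.5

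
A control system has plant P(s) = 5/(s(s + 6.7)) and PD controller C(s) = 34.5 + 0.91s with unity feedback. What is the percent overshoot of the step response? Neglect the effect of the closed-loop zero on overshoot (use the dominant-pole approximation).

Forward path: (34.5 + 0.91s)·5/(s(s+6.7)). The closed-loop characteristic equation is s² + (6.7 + 5·0.91)s + 5·34.5 = 0.
That is s² + 11.25s + 172.5 = 0, so ω_n = 13.13 rad/s and ζ = 11.25/(2·13.13) = 0.4283.
%OS = 100·exp(−πζ/√(1−ζ²)) = 22.6%.

22.6%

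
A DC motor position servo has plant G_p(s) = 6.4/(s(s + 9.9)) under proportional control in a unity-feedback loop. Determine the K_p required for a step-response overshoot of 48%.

From %OS = 100·exp(−πζ/√(1−ζ²)) = 48%, ζ = −ln(0.48)/√(π²+ln²(0.48)) = 0.2275.
Characteristic equation s² + 9.9s + 6.4K_p = 0 gives ζ = 9.9/(2√(6.4K_p)).
Setting ζ = 0.2275: √(6.4K_p) = 9.9/(2·0.2275) = 21.76, so K_p = 473.4/6.4 = 74.

K_p = 74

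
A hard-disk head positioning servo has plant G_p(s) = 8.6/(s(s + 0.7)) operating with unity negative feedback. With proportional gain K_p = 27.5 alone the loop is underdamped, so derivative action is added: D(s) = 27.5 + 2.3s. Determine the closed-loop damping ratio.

ζ = 0.666

Forward path: (27.5 + 2.3s)·8.6/(s(s+0.7)). The closed-loop characteristic equation is s² + (0.7 + 8.6·2.3)s + 8.6·27.5 = 0.
That is s² + 20.48s + 236.5 = 0, so ω_n = 15.38 rad/s and ζ = 20.48/(2·15.38) = 0.6659.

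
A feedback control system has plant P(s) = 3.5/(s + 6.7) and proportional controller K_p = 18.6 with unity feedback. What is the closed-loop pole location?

Closed-loop transfer function: T(s) = K_p·P(s)/(1 + K_p·P(s)) = 65.1/(s + 6.7 + 65.1) = 65.1/(s + 71.8).
The closed-loop pole is at s = −71.8.

s = -71.8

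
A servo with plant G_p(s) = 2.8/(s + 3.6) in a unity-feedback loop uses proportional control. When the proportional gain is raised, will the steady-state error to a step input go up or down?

The position error constant K_pos = K_p·G_p(0) grows with K_p, and e_ss = 1/(1+K_pos) falls.

decrease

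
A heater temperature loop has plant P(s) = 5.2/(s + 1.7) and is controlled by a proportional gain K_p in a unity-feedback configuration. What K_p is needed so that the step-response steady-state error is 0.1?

K_p = 2.94

The loop is type 0, so e_ss(step) = 1/(1 + K_pos) with K_pos = K_p·P(0).
P(0) = 3.059. Require 1/(1 + K_p·3.059) = 0.1, so 1 + 3.059·K_p = 10.
K_p = (10 − 1)/3.059 = 2.94.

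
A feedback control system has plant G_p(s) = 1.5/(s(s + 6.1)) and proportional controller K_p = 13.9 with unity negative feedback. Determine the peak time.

Closed-loop characteristic equation: s² + 6.1s + 20.85 = 0, so ω_n = 4.566 rad/s and ζ = 6.1/(2·4.566) = 0.668.
Damped frequency ω_d = ω_n√(1−ζ²) = 3.398 rad/s, so peak time T_p = π/ω_d = 0.924 s.

T_p = 0.924 s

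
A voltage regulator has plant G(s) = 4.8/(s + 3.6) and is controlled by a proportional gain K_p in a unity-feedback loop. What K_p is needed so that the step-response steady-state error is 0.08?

The loop is type 0, so e_ss(step) = 1/(1 + K_pos) with K_pos = K_p·G(0).
G(0) = 1.333. Require 1/(1 + K_p·1.333) = 0.08, so 1 + 1.333·K_p = 12.5.
K_p = (12.5 − 1)/1.333 = 8.62.

K_p = 8.62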